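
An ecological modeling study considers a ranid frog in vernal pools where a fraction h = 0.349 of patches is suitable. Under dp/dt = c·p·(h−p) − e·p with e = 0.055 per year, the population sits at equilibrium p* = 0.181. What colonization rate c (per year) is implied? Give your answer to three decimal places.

0.327

At equilibrium c(h−p*) = e, so c = e/(h−p*).
c = 0.055/(0.349 − 0.181) = 0.055/0.1680 = 0.3274.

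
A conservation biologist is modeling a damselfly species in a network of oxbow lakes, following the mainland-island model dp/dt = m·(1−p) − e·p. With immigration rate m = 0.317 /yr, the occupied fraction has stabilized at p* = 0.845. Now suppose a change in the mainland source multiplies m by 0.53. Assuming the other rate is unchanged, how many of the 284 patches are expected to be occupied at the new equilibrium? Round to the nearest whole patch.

Balance m(1−p*) = e·p* gives e = m(1−p*)/p* = 0.317×0.15500/0.84500 = 0.05815.
New p* = m/(m+e) = 0.16801/(0.16801+0.05815) = 0.74288.
Expected occupied = 284 × 0.74288 = 210.98 ≈ 211.

211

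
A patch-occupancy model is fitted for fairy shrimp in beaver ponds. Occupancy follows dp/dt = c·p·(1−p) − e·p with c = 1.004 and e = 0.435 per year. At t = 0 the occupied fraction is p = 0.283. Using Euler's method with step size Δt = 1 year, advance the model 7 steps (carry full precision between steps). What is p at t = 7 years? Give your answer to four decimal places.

0.5634

Update rule: p ← p + [c·p·(1−p) − e·p]·Δt with Δt = 1.
p: 0.28300 → 0.36362  (Δp = +0.08062)
p: 0.36362 → 0.43777  (Δp = +0.07415)
p: 0.43777 → 0.49445  (Δp = +0.05668)
p: 0.49445 → 0.53033  (Δp = +0.03588)
p: 0.53033 → 0.54971  (Δp = +0.01938)
p: 0.54971 → 0.55911  (Δp = +0.00939)
p: 0.55911 → 0.56339  (Δp = +0.00428)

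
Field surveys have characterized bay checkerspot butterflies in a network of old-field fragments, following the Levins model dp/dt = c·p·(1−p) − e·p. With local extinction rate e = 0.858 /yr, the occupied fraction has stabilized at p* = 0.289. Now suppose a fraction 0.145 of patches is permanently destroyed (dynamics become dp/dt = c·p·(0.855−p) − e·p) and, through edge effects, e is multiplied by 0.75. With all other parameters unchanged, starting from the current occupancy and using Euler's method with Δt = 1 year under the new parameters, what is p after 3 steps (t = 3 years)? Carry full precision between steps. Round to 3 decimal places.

0.313

Balance c(1−p*) = e gives c = e/(1 − 0.28900) = 0.858/0.71100 = 1.20675.
Starting from p₀ = 0.28900; update p ← p + (dp/dt)·Δt with the new parameters.
t = 1: p = 0.28900 + (+0.01142) = 0.30042
t = 2: p = 0.30042 + (+0.00773) = 0.30815
t = 3: p = 0.30815 + (+0.00506) = 0.31321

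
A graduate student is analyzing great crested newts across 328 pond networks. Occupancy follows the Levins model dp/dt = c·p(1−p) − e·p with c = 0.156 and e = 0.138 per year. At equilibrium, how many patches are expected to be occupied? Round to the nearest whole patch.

p* = 1 − e/c = 1 − 0.138/0.156 = 0.1154.
Expected occupied patches = N × p* = 328 × 0.1154 = 37.85 ≈ 38.

38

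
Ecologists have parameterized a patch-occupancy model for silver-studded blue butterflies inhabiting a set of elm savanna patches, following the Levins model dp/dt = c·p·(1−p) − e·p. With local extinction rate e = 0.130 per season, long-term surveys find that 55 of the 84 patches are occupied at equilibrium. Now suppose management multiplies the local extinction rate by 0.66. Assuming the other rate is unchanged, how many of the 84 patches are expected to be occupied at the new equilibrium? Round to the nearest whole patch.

65

Observed p* = 55/84 = 0.65476.
Balance c(1−p*) = e gives c = e/(1 − 0.65476) = 0.130/0.34524 = 0.37655.
New p* = 1 − e/c = 1 − 0.08580/0.37655 = 0.77214.
Expected occupied = 84 × 0.77214 = 64.86 ≈ 65.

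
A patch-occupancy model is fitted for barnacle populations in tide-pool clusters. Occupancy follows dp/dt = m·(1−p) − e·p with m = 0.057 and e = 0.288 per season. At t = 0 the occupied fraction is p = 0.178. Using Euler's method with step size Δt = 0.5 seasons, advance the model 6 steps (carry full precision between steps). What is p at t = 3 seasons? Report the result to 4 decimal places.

0.1693

Update rule: p ← p + [m·(1−p) − e·p]·Δt with Δt = 0.5.
p: 0.17800 → 0.17580  (Δp = -0.00220)
p: 0.17580 → 0.17397  (Δp = -0.00182)
p: 0.17397 → 0.17246  (Δp = -0.00151)
p: 0.17246 → 0.17121  (Δp = -0.00125)
p: 0.17121 → 0.17018  (Δp = -0.00103)
p: 0.17018 → 0.16932  (Δp = -0.00086)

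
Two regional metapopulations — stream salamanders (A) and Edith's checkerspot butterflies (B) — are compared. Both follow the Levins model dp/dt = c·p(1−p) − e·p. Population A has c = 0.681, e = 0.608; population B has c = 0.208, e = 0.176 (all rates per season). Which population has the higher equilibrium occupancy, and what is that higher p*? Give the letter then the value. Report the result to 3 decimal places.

B, 0.154

A: p*_A = 1 − 0.608/0.681 = 0.1072.
B: p*_B = 1 − 0.176/0.208 = 0.1538.
B is higher at 0.1538.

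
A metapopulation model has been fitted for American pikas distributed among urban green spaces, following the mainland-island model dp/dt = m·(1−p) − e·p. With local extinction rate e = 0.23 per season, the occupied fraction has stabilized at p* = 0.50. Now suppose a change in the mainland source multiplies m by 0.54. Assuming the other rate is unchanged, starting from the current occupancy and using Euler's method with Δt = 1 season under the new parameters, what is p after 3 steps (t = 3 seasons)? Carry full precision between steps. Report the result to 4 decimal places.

0.3909

Balance m(1−p*) = e·p* gives m = e·p*/(1−p*) = 0.23×0.50000/0.50000 = 0.23000.
Starting from p₀ = 0.50000; update p ← p + (dp/dt)·Δt with the new parameters.
t = 1: p = 0.50000 + (-0.05290) = 0.44710
t = 2: p = 0.44710 + (-0.03416) = 0.41294
t = 3: p = 0.41294 + (-0.02206) = 0.39087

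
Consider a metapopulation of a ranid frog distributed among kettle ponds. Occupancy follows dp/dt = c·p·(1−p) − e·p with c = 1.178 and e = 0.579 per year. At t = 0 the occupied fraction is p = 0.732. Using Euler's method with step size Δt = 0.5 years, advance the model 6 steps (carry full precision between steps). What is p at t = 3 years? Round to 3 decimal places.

Update rule: p ← p + [c·p·(1−p) − e·p]·Δt with Δt = 0.5.
  1  |  dp/dt·Δt = -0.096366  |  p_1 = 0.635634
  2  |  dp/dt·Δt = -0.047601  |  p_2 = 0.588032
  3  |  dp/dt·Δt = -0.027550  |  p_3 = 0.560482
  4  |  dp/dt·Δt = -0.017164  |  p_4 = 0.543318
  5  |  dp/dt·Δt = -0.011146  |  p_5 = 0.532172
  6  |  dp/dt·Δt = -0.007424  |  p_6 = 0.524749

0.525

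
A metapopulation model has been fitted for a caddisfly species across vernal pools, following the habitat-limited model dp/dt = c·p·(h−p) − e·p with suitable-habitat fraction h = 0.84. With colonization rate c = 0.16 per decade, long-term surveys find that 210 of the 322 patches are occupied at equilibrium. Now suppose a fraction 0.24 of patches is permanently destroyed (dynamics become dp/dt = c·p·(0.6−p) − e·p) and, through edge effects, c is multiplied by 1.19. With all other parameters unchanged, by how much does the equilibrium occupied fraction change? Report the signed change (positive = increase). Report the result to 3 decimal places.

Observed p* = 210/322 = 0.65217.
Balance c(h−p*) = e gives e = 0.16×(0.84 − 0.65217) = 0.03005.
New p* = 0.6 − e/c = 0.6 − 0.03005/0.19040 = 0.44217.
Δp* = 0.44217 − 0.65217 = -0.21000.

-0.210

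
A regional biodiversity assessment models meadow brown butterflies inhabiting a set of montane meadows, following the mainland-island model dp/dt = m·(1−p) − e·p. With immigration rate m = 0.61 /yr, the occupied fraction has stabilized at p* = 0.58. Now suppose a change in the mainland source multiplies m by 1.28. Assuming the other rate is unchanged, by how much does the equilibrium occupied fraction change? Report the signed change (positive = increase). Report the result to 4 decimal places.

Balance m(1−p*) = e·p* gives e = m(1−p*)/p* = 0.61×0.42000/0.58000 = 0.44172.
New p* = m/(m+e) = 0.78080/(0.78080+0.44172) = 0.63868.
Δp* = 0.63868 − 0.58000 = +0.05868.

0.0587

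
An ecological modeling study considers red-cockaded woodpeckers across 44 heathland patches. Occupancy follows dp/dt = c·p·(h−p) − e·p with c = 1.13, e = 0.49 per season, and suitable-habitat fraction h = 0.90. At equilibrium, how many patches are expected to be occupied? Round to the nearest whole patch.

p* = h − e/c = 0.90 − 0.4336 = 0.4664.
Expected occupied patches = N × p* = 44 × 0.4664 = 20.52 ≈ 21.

21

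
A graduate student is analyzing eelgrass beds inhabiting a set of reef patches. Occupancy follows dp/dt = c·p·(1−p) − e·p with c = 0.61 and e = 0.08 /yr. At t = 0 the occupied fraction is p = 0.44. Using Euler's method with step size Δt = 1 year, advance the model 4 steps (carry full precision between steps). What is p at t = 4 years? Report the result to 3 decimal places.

0.801

Update rule: p ← p + [c·p·(1−p) − e·p]·Δt with Δt = 1.
step 1: Δp = +0.11510, p = 0.55510
step 2: Δp = +0.10624, p = 0.66134
step 3: Δp = +0.08371, p = 0.74506
step 4: Δp = +0.05626, p = 0.80132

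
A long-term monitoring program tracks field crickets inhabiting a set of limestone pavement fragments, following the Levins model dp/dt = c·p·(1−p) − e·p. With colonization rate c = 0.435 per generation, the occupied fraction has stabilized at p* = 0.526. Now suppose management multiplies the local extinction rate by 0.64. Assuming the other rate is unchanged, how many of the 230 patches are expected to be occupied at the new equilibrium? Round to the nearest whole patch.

Balance c(1−p*) = e gives e = 0.435×(1 − 0.52600) = 0.20619.
New p* = 1 − e/c = 1 − 0.13196/0.43500 = 0.69664.
Expected occupied = 230 × 0.69664 = 160.23 ≈ 160.

160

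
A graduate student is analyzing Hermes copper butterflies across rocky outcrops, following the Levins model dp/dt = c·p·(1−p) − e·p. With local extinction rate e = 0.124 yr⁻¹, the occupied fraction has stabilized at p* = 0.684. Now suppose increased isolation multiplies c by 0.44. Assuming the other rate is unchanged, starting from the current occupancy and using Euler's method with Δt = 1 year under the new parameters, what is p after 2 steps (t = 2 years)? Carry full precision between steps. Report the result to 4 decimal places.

0.5975

Balance c(1−p*) = e gives c = e/(1 − 0.68400) = 0.124/0.31600 = 0.39241.
Starting from p₀ = 0.68400; update p ← p + (dp/dt)·Δt with the new parameters.
t = 1: p = 0.68400 + (-0.04750) = 0.63650
t = 2: p = 0.63650 + (-0.03898) = 0.59752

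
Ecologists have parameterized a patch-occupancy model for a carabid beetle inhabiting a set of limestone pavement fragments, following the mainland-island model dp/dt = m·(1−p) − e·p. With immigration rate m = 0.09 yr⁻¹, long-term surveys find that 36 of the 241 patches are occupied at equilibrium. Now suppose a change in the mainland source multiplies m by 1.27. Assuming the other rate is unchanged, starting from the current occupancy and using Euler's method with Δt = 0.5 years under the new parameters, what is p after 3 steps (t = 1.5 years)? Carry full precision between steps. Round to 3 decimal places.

0.172

Observed p* = 36/241 = 0.14938.
Balance m(1−p*) = e·p* gives e = m(1−p*)/p* = 0.09×0.85062/0.14938 = 0.51250.
Starting from p₀ = 0.14938; update p ← p + (dp/dt)·Δt with the new parameters.
  1  |  dp/dt·Δt = +0.010335  |  p_1 = 0.159713
  2  |  dp/dt·Δt = +0.007096  |  p_2 = 0.166809
  3  |  dp/dt·Δt = +0.004872  |  p_3 = 0.171681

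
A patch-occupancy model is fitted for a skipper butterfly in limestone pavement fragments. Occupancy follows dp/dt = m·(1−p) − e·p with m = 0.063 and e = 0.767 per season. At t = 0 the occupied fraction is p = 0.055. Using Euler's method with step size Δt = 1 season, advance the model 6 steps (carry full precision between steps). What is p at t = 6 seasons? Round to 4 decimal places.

Update rule: p ← p + [m·(1−p) − e·p]·Δt with Δt = 1.
t = 1: p = 0.05500 + (+0.01735) = 0.07235
t = 2: p = 0.07235 + (+0.00295) = 0.07530
t = 3: p = 0.07530 + (+0.00050) = 0.07580
t = 4: p = 0.07580 + (+0.00009) = 0.07589
t = 5: p = 0.07589 + (+0.00001) = 0.07590
t = 6: p = 0.07590 + (+0.00000) = 0.07590

0.0759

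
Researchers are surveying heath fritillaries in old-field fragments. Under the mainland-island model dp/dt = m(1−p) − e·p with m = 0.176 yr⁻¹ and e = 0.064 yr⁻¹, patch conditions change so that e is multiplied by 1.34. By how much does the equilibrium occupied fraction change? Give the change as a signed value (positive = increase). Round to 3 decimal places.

Before: p* = 0.176/(0.176+0.064) = 0.7333.
After: m = 0.176, e = 0.08576; p* = 0.176/0.2618 = 0.6724.
Δp* = 0.6724 − 0.7333 = -0.0610.

-0.061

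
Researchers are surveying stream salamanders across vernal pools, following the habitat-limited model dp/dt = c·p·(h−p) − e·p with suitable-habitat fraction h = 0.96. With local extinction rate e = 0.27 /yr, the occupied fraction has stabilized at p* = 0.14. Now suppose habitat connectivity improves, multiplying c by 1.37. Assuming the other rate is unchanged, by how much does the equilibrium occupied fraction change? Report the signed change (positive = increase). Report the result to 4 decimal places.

0.2215

Balance c(h−p*) = e gives c = e/(0.96 − 0.14000) = 0.27/0.82000 = 0.32927.
New p* = 0.96 − e/c = 0.96 − 0.27000/0.45110 = 0.36146.
Δp* = 0.36146 − 0.14000 = +0.22146.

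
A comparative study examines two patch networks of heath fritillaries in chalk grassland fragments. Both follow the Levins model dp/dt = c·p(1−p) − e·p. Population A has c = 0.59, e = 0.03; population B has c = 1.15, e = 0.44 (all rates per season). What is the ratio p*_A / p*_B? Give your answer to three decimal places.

1.537

A: p*_A = 1 − 0.03/0.59 = 0.9492.
B: p*_B = 1 − 0.44/1.15 = 0.6174.
p*_A / p*_B = 0.9492/0.6174 = 1.5374.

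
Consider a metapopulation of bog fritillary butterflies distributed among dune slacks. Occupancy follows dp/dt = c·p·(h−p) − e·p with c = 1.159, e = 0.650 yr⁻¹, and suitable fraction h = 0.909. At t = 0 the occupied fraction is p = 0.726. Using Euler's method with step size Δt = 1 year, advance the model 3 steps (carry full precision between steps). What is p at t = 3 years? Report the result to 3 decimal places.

Update rule: p ← p + [c·p·(h−p) − e·p]·Δt with Δt = 1.
p: 0.72600 → 0.40808  (Δp = -0.31792)
p: 0.40808 → 0.37975  (Δp = -0.02834)
p: 0.37975 → 0.36585  (Δp = -0.01390)

0.366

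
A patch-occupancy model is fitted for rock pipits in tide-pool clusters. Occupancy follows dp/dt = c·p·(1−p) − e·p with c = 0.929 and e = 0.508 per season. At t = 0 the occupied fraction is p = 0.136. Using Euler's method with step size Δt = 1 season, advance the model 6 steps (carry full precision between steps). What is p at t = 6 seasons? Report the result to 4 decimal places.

Update rule: p ← p + [c·p·(1−p) − e·p]·Δt with Δt = 1.
p: 0.13600 → 0.17607  (Δp = +0.04007)
p: 0.17607 → 0.22140  (Δp = +0.04533)
p: 0.22140 → 0.26907  (Δp = +0.04767)
p: 0.26907 → 0.31509  (Δp = +0.04602)
p: 0.31509 → 0.35551  (Δp = +0.04042)
p: 0.35551 → 0.38777  (Δp = +0.03226)

0.3878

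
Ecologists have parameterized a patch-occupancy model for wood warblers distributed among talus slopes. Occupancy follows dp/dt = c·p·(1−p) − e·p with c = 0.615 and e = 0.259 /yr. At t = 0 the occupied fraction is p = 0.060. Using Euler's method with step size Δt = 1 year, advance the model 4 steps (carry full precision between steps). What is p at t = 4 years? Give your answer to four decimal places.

Update rule: p ← p + [c·p·(1−p) − e·p]·Δt with Δt = 1.
t = 1: p = 0.06000 + (+0.01915) = 0.07915
t = 2: p = 0.07915 + (+0.02432) = 0.10347
t = 3: p = 0.10347 + (+0.03025) = 0.13372
t = 4: p = 0.13372 + (+0.03661) = 0.17033

0.1703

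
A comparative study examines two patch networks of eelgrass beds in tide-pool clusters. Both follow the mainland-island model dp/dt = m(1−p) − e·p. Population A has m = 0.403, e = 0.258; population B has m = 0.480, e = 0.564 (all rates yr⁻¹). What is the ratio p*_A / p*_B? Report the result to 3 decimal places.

A: p*_A = m/(m+e) = 0.403/0.6610 = 0.6097.
B: p*_B = 0.480/1.0440 = 0.4598.
p*_A / p*_B = 0.6097/0.4598 = 1.3261.

1.326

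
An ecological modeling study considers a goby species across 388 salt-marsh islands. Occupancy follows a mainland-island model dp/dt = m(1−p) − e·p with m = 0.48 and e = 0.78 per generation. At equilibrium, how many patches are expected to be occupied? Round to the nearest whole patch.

148

p* = m/(m+e) = 0.48/1.2600 = 0.3810.
Expected occupied patches = N × p* = 388 × 0.3810 = 147.81 ≈ 148.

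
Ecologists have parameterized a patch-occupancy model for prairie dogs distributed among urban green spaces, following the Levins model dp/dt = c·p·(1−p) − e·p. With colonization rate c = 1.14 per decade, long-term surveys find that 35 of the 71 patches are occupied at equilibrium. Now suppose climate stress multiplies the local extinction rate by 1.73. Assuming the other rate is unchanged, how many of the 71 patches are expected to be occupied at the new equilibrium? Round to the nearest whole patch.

Observed p* = 35/71 = 0.49296.
Balance c(1−p*) = e gives e = 1.14×(1 − 0.49296) = 0.57803.
New p* = 1 − e/c = 1 − 0.99999/1.14000 = 0.12282.
Expected occupied = 71 × 0.12282 = 8.72 ≈ 9.

9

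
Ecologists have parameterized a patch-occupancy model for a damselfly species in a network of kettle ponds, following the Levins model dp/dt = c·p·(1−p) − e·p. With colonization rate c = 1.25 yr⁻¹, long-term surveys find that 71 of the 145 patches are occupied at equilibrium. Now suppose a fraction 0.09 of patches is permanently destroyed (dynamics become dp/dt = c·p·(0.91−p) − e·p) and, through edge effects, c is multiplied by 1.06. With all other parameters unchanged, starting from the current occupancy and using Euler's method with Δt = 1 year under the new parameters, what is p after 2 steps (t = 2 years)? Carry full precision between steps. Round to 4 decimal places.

0.4372

Observed p* = 71/145 = 0.48966.
Balance c(1−p*) = e gives e = 1.25×(1 − 0.48966) = 0.63793.
Starting from p₀ = 0.48966; update p ← p + (dp/dt)·Δt with the new parameters.
  1  |  dp/dt·Δt = -0.039649  |  p_1 = 0.450006
  2  |  dp/dt·Δt = -0.012798  |  p_2 = 0.437208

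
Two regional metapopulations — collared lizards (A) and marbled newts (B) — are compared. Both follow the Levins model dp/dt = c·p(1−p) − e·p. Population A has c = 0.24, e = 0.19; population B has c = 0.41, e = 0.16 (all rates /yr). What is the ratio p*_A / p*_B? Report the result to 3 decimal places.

0.342

A: p*_A = 1 − 0.19/0.24 = 0.2083.
B: p*_B = 1 − 0.16/0.41 = 0.6098.
p*_A / p*_B = 0.2083/0.6098 = 0.3417.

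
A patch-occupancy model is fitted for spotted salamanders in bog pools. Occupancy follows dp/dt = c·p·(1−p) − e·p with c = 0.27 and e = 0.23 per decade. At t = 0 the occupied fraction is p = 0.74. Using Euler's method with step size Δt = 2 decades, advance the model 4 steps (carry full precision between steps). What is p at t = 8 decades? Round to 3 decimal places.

0.312

Update rule: p ← p + [c·p·(1−p) − e·p]·Δt with Δt = 2.
t = 2: p = 0.74000 + (-0.23650) = 0.50350
t = 4: p = 0.50350 + (-0.09661) = 0.40688
t = 6: p = 0.40688 + (-0.05685) = 0.35003
t = 8: p = 0.35003 + (-0.03816) = 0.31187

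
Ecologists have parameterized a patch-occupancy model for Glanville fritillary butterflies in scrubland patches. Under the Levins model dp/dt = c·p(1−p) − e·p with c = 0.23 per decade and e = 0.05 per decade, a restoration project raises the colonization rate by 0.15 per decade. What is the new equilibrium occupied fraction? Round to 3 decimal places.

0.868

Before: p* = 1 − 0.05/0.23 = 0.7826.
After the change, c = 0.38, e = 0.05, so p* = 1 − 0.05/0.38 = 0.8684.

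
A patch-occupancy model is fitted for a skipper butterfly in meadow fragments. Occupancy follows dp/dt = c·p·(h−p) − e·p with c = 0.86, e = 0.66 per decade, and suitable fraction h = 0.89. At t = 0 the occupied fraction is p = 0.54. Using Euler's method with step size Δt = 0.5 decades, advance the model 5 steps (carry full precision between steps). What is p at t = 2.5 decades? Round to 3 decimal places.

Update rule: p ← p + [c·p·(h−p) − e·p]·Δt with Δt = 0.5.
p: 0.54000 → 0.44307  (Δp = -0.09693)
p: 0.44307 → 0.38201  (Δp = -0.06106)
p: 0.38201 → 0.33939  (Δp = -0.04262)
p: 0.33939 → 0.30774  (Δp = -0.03164)
p: 0.30774 → 0.28324  (Δp = -0.02451)

0.283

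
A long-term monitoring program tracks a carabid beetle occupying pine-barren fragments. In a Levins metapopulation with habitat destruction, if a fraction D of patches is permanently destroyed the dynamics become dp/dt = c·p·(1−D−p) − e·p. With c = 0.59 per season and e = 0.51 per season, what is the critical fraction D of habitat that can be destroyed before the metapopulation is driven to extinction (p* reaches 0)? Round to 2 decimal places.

The nontrivial equilibrium is p* = (1−D) − e/c; extinction occurs when this hits zero.
So D_crit = 1 − e/c = 1 − 0.51/0.59 = 1 − 0.8644 = 0.1356.
This equals the undisturbed p*, a classic result of Lande's extension.

0.14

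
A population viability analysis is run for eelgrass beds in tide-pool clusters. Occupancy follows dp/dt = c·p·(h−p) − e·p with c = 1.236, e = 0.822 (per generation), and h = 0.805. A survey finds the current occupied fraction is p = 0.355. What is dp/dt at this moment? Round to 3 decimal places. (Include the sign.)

Colonization term: c·p·(h−p) = 1.236×0.355×0.4500 = 0.19745.
Extinction term: e·p = 0.29181.
dp/dt = 0.19745 − 0.29181 = -0.09436.

-0.094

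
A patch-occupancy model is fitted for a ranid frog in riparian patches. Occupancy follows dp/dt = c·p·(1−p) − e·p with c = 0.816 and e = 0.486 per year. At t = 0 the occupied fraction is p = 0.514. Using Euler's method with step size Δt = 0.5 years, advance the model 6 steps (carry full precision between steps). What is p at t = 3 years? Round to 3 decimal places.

0.435

Update rule: p ← p + [c·p·(1−p) − e·p]·Δt with Δt = 0.5.
t = 0.5: p = 0.51400 + (-0.02298) = 0.49102
t = 1: p = 0.49102 + (-0.01735) = 0.47367
t = 1.5: p = 0.47367 + (-0.01338) = 0.46028
t = 2: p = 0.46028 + (-0.01049) = 0.44979
t = 2.5: p = 0.44979 + (-0.00833) = 0.44146
t = 3: p = 0.44146 + (-0.00667) = 0.43479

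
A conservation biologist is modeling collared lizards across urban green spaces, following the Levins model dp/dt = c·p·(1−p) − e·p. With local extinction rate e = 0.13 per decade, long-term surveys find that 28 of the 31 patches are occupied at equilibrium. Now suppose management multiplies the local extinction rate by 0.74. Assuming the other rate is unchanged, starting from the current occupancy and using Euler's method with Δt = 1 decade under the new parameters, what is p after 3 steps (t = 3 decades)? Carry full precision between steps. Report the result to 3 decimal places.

Observed p* = 28/31 = 0.90323.
Balance c(1−p*) = e gives c = e/(1 − 0.90323) = 0.13/0.09677 = 1.34333.
Starting from p₀ = 0.90323; update p ← p + (dp/dt)·Δt with the new parameters.
  1  |  dp/dt·Δt = +0.030529  |  p_1 = 0.933755
  2  |  dp/dt·Δt = -0.006733  |  p_2 = 0.927022
  3  |  dp/dt·Δt = +0.001700  |  p_3 = 0.928722

0.929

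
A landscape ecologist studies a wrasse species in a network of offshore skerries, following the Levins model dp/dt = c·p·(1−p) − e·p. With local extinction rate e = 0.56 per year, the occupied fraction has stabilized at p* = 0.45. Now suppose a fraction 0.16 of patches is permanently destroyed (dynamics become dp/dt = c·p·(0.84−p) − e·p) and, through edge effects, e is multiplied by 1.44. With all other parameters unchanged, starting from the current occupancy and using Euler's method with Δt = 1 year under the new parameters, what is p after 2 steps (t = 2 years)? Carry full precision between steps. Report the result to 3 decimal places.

0.207

Balance c(1−p*) = e gives c = e/(1 − 0.45000) = 0.56/0.55000 = 1.01818.
Starting from p₀ = 0.45000; update p ← p + (dp/dt)·Δt with the new parameters.
t = 1: p = 0.45000 + (-0.18419) = 0.26581
t = 2: p = 0.26581 + (-0.05895) = 0.20686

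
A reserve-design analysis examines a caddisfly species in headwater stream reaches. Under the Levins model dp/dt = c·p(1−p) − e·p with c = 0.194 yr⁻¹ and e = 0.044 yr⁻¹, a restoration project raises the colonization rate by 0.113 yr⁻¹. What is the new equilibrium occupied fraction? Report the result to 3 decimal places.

0.857

Before: p* = 1 − 0.044/0.194 = 0.7732.
After the change, c = 0.307, e = 0.044, so p* = 1 − 0.044/0.307 = 0.8567.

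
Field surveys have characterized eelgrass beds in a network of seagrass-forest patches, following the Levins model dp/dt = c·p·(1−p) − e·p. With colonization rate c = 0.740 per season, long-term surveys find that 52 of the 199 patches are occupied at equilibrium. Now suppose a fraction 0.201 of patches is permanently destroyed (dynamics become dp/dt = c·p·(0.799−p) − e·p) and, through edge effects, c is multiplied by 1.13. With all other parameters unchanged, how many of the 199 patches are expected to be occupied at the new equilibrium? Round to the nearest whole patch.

Observed p* = 52/199 = 0.26131.
Balance c(1−p*) = e gives e = 0.740×(1 − 0.26131) = 0.54663.
New p* = 0.799 − e/c = 0.799 − 0.54663/0.83620 = 0.14529.
Expected occupied = 199 × 0.14529 = 28.91 ≈ 29.

29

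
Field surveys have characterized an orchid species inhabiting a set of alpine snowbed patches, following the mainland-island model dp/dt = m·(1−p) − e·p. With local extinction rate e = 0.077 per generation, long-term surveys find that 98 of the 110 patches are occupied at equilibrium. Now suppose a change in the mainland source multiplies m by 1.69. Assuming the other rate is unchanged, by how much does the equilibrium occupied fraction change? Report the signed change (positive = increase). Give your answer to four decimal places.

0.0415

Observed p* = 98/110 = 0.89091.
Balance m(1−p*) = e·p* gives m = e·p*/(1−p*) = 0.077×0.89091/0.10909 = 0.62884.
New p* = m/(m+e) = 1.06274/(1.06274+0.07700) = 0.93244.
Δp* = 0.93244 − 0.89091 = +0.04153.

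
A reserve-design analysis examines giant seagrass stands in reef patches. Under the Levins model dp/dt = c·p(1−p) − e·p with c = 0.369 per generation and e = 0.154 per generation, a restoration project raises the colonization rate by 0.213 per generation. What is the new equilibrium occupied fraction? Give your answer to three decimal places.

0.735

Before: p* = 1 − 0.154/0.369 = 0.5827.
After the change, c = 0.582, e = 0.154, so p* = 1 − 0.154/0.582 = 0.7354.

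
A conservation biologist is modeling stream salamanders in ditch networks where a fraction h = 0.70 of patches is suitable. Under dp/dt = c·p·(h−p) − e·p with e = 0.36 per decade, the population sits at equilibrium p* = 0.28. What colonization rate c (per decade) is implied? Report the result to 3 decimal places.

At equilibrium c(h−p*) = e, so c = e/(h−p*).
c = 0.36/(0.70 − 0.28) = 0.36/0.4200 = 0.8571.

0.857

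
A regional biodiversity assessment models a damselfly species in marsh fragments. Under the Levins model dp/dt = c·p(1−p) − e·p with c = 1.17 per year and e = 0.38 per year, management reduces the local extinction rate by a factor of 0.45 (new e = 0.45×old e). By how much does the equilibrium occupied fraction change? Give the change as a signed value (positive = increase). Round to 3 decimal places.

0.179

Before: p* = 1 − 0.38/1.17 = 0.6752.
After the change, c = 1.17, e = 0.171, so p* = 1 − 0.171/1.17 = 0.8538.
Δp* = 0.8538 − 0.6752 = +0.1786.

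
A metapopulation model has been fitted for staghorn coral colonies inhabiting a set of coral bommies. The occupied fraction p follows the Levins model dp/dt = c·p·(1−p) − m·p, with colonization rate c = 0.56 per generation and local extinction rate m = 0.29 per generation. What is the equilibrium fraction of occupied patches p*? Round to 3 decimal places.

At equilibrium, colonization balances extinction: c·p*·(1−p*) = m·p*.
So p* = 1 − m/c = 1 − 0.29/0.56 = 1 − 0.5179 = 0.4821.

0.482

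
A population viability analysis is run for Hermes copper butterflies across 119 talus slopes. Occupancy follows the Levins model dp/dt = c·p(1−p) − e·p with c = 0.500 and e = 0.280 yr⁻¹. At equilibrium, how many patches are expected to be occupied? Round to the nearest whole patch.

p* = 1 − e/c = 1 − 0.280/0.500 = 0.4400.
Expected occupied patches = N × p* = 119 × 0.4400 = 52.36 ≈ 52.

52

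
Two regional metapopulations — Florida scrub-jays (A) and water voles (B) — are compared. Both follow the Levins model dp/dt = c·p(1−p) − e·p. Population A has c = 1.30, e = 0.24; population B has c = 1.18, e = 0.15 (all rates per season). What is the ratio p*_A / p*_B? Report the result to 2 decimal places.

A: p*_A = 1 − 0.24/1.30 = 0.8154.
B: p*_B = 1 − 0.15/1.18 = 0.8729.
p*_A / p*_B = 0.8154/0.8729 = 0.9341.

0.93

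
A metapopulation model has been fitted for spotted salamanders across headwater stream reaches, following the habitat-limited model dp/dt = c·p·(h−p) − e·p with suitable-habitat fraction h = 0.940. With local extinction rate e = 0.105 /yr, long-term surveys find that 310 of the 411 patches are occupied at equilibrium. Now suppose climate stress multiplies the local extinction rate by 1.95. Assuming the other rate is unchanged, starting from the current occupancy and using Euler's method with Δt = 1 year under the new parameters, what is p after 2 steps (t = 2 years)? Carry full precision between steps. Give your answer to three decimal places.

0.640

Observed p* = 310/411 = 0.75426.
Balance c(h−p*) = e gives c = e/(0.94 − 0.75426) = 0.105/0.18574 = 0.56530.
Starting from p₀ = 0.75426; update p ← p + (dp/dt)·Δt with the new parameters.
t = 1: p = 0.75426 + (-0.07524) = 0.67902
t = 2: p = 0.67902 + (-0.03885) = 0.64017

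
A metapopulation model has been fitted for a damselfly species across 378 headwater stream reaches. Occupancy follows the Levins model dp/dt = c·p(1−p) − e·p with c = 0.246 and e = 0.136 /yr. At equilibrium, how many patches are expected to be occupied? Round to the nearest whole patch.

p* = 1 − e/c = 1 − 0.136/0.246 = 0.4472.
Expected occupied patches = N × p* = 378 × 0.4472 = 169.02 ≈ 169.

169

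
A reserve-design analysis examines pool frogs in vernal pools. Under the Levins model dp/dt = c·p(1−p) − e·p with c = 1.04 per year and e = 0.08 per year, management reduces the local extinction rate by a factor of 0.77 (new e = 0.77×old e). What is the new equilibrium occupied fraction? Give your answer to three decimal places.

Before: p* = 1 − 0.08/1.04 = 0.9231.
After the change, c = 1.04, e = 0.0616, so p* = 1 − 0.0616/1.04 = 0.9408.

0.941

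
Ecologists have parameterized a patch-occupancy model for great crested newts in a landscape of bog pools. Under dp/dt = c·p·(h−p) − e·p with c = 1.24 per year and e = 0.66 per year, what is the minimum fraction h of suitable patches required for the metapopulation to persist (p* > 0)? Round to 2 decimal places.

p* = h − e/c is positive only when h > e/c.
h_min = e/c = 0.66/1.24 = 0.5323.

0.53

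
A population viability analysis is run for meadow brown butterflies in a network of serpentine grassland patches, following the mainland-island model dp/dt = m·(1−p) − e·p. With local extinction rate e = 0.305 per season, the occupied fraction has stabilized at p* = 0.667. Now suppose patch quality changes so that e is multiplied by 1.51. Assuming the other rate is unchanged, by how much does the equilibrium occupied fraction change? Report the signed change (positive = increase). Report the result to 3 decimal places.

-0.097

Balance m(1−p*) = e·p* gives m = e·p*/(1−p*) = 0.305×0.66700/0.33300 = 0.61092.
New p* = m/(m+e) = 0.61092/(0.61092+0.46055) = 0.57017.
Δp* = 0.57017 − 0.66700 = -0.09683.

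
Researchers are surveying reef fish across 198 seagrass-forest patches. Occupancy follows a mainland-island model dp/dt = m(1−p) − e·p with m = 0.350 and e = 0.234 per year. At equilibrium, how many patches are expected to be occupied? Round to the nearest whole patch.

p* = m/(m+e) = 0.350/0.5840 = 0.5993.
Expected occupied patches = N × p* = 198 × 0.5993 = 118.66 ≈ 119.

119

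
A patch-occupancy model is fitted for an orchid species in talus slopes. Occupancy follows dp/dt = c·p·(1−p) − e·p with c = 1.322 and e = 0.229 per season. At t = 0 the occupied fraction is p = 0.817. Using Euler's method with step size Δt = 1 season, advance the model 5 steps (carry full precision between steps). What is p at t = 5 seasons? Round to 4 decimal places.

Update rule: p ← p + [c·p·(1−p) − e·p]·Δt with Δt = 1.
step 1: Δp = +0.01056, p = 0.82756
step 2: Δp = -0.00086, p = 0.82670
step 3: Δp = +0.00008, p = 0.82678
step 4: Δp = -0.00001, p = 0.82678
step 5: Δp = +0.00000, p = 0.82678

0.8268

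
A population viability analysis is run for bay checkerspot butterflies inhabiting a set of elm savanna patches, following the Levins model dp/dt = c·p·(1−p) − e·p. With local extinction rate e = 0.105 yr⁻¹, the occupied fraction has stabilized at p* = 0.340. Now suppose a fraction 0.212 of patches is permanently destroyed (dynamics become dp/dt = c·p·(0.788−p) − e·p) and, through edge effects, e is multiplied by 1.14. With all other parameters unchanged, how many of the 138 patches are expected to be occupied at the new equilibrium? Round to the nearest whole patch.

5

Balance c(1−p*) = e gives c = e/(1 − 0.34000) = 0.105/0.66000 = 0.15909.
New p* = 0.788 − e/c = 0.788 − 0.11970/0.15909 = 0.03560.
Expected occupied = 138 × 0.03560 = 4.91 ≈ 5.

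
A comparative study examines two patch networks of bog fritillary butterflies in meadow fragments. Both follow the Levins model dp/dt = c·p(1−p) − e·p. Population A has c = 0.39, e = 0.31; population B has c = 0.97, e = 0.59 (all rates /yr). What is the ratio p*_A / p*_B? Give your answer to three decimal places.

0.524

A: p*_A = 1 − 0.31/0.39 = 0.2051.
B: p*_B = 1 − 0.59/0.97 = 0.3918.
p*_A / p*_B = 0.2051/0.3918 = 0.5236.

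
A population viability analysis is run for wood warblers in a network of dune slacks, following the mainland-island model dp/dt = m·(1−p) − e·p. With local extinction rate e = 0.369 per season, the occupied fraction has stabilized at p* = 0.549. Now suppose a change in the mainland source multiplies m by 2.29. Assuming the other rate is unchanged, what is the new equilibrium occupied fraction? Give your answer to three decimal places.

0.736

Balance m(1−p*) = e·p* gives m = e·p*/(1−p*) = 0.369×0.54900/0.45100 = 0.44918.
New p* = m/(m+e) = 1.02862/(1.02862+0.36900) = 0.73598.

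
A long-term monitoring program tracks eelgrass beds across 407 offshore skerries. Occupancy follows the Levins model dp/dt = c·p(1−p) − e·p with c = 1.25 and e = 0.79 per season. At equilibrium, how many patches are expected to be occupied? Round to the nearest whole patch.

150

p* = 1 − e/c = 1 − 0.79/1.25 = 0.3680.
Expected occupied patches = N × p* = 407 × 0.3680 = 149.78 ≈ 150.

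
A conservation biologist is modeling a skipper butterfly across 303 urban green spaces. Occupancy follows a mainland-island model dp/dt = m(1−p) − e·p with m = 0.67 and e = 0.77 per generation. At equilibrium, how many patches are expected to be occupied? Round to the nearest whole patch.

141

p* = m/(m+e) = 0.67/1.4400 = 0.4653.
Expected occupied patches = N × p* = 303 × 0.4653 = 140.98 ≈ 141.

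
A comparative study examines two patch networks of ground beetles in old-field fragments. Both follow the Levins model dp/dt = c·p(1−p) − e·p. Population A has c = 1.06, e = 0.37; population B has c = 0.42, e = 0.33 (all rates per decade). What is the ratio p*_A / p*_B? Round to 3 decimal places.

A: p*_A = 1 − 0.37/1.06 = 0.6509.
B: p*_B = 1 − 0.33/0.42 = 0.2143.
p*_A / p*_B = 0.6509/0.2143 = 3.0377.

3.038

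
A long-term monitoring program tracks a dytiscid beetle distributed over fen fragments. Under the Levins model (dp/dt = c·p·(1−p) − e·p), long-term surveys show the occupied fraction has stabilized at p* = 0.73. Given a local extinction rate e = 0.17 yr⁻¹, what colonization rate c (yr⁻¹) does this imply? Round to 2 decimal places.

0.63

At equilibrium c(1−p*) = e, so c = e/(1−p*).
c = 0.17/(1 − 0.73) = 0.17/0.2700 = 0.6296.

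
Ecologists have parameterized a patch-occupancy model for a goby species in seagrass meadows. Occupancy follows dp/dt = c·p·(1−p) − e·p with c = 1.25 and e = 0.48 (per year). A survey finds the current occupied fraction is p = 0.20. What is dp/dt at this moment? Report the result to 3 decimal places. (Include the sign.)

0.104

Colonization term: c·p·(1−p) = 1.25×0.20×0.8000 = 0.20000.
Extinction term: e·p = 0.09600.
dp/dt = 0.20000 − 0.09600 = 0.10400.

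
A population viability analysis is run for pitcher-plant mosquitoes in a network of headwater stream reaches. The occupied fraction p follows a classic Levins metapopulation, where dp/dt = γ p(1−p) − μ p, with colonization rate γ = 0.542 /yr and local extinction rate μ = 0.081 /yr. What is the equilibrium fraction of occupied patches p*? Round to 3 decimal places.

At equilibrium, colonization balances extinction: γ·p*·(1−p*) = μ·p*.
So p* = 1 − μ/γ = 1 − 0.081/0.542 = 1 − 0.1494 = 0.8506.

0.851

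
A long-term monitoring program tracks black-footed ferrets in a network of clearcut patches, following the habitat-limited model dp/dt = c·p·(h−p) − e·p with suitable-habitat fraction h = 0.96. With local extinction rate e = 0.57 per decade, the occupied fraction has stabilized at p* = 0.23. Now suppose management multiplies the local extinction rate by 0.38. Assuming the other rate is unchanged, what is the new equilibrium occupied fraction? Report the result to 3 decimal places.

Balance c(h−p*) = e gives c = e/(0.96 − 0.23000) = 0.57/0.73000 = 0.78082.
New p* = 0.96 − e/c = 0.96 − 0.21660/0.78082 = 0.68260.

0.683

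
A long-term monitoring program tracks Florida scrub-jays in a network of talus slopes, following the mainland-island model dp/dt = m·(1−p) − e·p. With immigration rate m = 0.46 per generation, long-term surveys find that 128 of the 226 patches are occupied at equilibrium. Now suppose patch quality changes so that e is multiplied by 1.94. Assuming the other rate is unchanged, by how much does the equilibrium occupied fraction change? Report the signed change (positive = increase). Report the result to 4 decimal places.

-0.1640

Observed p* = 128/226 = 0.56637.
Balance m(1−p*) = e·p* gives e = m(1−p*)/p* = 0.46×0.43363/0.56637 = 0.35219.
New p* = m/(m+e) = 0.46000/(0.46000+0.68325) = 0.40236.
Δp* = 0.40236 − 0.56637 = -0.16401.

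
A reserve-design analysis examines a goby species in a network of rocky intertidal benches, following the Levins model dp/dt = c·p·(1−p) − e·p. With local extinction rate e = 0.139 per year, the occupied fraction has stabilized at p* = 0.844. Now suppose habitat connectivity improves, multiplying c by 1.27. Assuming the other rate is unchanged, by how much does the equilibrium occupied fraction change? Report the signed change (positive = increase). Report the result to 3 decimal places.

Balance c(1−p*) = e gives c = e/(1 − 0.84400) = 0.139/0.15600 = 0.89103.
New p* = 1 − e/c = 1 − 0.13900/1.13161 = 0.87717.
Δp* = 0.87717 − 0.84400 = +0.03317.

0.033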